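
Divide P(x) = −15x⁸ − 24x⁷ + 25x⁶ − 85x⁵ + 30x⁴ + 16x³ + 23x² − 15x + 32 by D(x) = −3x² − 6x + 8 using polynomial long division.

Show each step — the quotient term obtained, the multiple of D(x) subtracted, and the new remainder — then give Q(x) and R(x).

Step 1: lead(−15x⁸ − 24x⁷ + 25x⁶ − 85x⁵ + 30x⁴ + 16x³ + 23x² − 15x + 32) ÷ lead(D) = −15x⁸ ÷ −3x² = 5x⁶. Subtract (5x⁶)·D = −15x⁸ − 30x⁷ + 40x⁶. Remainder: 6x⁷ − 15x⁶ − 85x⁵ + 30x⁴ + 16x³ + 23x² − 15x + 32.
Step 2: lead(6x⁷ − 15x⁶ − 85x⁵ + 30x⁴ + 16x³ + 23x² − 15x + 32) ÷ lead(D) = 6x⁷ ÷ −3x² = −2x⁵. Subtract (−2x⁵)·D = 6x⁷ + 12x⁶ − 16x⁵. Remainder: −27x⁶ − 69x⁵ + 30x⁴ + 16x³ + 23x² − 15x + 32.
Step 3: lead(−27x⁶ − 69x⁵ + 30x⁴ + 16x³ + 23x² − 15x + 32) ÷ lead(D) = −27x⁶ ÷ −3x² = 9x⁴. Subtract (9x⁴)·D = −27x⁶ − 54x⁵ + 72x⁴. Remainder: −15x⁵ − 42x⁴ + 16x³ + 23x² − 15x + 32.
Step 4: lead(−15x⁵ − 42x⁴ + 16x³ + 23x² − 15x + 32) ÷ lead(D) = −15x⁵ ÷ −3x² = 5x³. Subtract (5x³)·D = −15x⁵ − 30x⁴ + 40x³. Remainder: −12x⁴ − 24x³ + 23x² − 15x + 32.
Step 5: lead(−12x⁴ − 24x³ + 23x² − 15x + 32) ÷ lead(D) = −12x⁴ ÷ −3x² = 4x². Subtract (4x²)·D = −12x⁴ − 24x³ + 32x². Remainder: −9x² − 15x + 32.
Step 6: lead(−9x² − 15x + 32) ÷ lead(D) = −9x² ÷ −3x² = 3. Subtract (3)·D = −9x² − 18x + 24. Remainder: 3x + 8.

Q(x) = 5x⁶ − 2x⁵ + 9x⁴ + 5x³ + 4x² + 3; R(x) = 3x + 8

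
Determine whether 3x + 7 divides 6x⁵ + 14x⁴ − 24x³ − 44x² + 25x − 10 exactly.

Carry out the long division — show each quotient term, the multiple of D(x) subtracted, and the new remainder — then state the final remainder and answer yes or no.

Step 1: lead(6x⁵ + 14x⁴ − 24x³ − 44x² + 25x − 10) ÷ lead(D) = 6x⁵ ÷ 3x = 2x⁴. Subtract (2x⁴)·D = 6x⁵ + 14x⁴. Remainder: −24x³ − 44x² + 25x − 10.
Step 2: lead(−24x³ − 44x² + 25x − 10) ÷ lead(D) = −24x³ ÷ 3x = −8x². Subtract (−8x²)·D = −24x³ − 56x². Remainder: 12x² + 25x − 10.
Step 3: lead(12x² + 25x − 10) ÷ lead(D) = 12x² ÷ 3x = 4x. Subtract (4x)·D = 12x² + 28x. Remainder: −3x − 10.
Step 4: lead(−3x − 10) ÷ lead(D) = −3x ÷ 3x = −1. Subtract (−1)·D = −3x − 7. Remainder: −3.

R(x) = −3, so D(x) is not a factor of P(x). no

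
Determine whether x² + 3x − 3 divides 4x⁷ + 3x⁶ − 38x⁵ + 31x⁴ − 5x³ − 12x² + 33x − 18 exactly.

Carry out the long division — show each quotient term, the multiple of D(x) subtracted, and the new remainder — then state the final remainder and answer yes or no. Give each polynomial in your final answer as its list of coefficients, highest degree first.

Step 1: lead(4x⁷ + 3x⁶ − 38x⁵ + 31x⁴ − 5x³ − 12x² + 33x − 18) ÷ lead(D) = 4x⁷ ÷ x² = 4x⁵. Subtract (4x⁵)·D = 4x⁷ + 12x⁶ − 12x⁵. Remainder: −9x⁶ − 26x⁵ + 31x⁴ − 5x³ − 12x² + 33x − 18.
Step 2: lead(−9x⁶ − 26x⁵ + 31x⁴ − 5x³ − 12x² + 33x − 18) ÷ lead(D) = −9x⁶ ÷ x² = −9x⁴. Subtract (−9x⁴)·D = −9x⁶ − 27x⁵ + 27x⁴. Remainder: x⁵ + 4x⁴ − 5x³ − 12x² + 33x − 18.
Step 3: lead(x⁵ + 4x⁴ − 5x³ − 12x² + 33x − 18) ÷ lead(D) = x⁵ ÷ x² = x³. Subtract (x³)·D = x⁵ + 3x⁴ − 3x³. Remainder: x⁴ − 2x³ − 12x² + 33x − 18.
Step 4: lead(x⁴ − 2x³ − 12x² + 33x − 18) ÷ lead(D) = x⁴ ÷ x² = x². Subtract (x²)·D = x⁴ + 3x³ − 3x². Remainder: −5x³ − 9x² + 33x − 18.
Step 5: lead(−5x³ − 9x² + 33x − 18) ÷ lead(D) = −5x³ ÷ x² = −5x. Subtract (−5x)·D = −5x³ − 15x² + 15x. Remainder: 6x² + 18x − 18.
Step 6: lead(6x² + 18x − 18) ÷ lead(D) = 6x² ÷ x² = 6. Subtract (6)·D = 6x² + 18x − 18. Remainder: 0.

R = [0], so D(x) is a factor of P(x). yes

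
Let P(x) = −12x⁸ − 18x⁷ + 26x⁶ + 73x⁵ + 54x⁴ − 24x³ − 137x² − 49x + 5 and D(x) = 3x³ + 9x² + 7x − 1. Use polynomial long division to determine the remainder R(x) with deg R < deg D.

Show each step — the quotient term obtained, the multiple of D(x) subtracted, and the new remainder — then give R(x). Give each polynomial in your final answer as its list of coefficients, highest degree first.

R = [-7, 0, -3]

Step 1: lead(−12x⁸ − 18x⁷ + 26x⁶ + 73x⁵ + 54x⁴ − 24x³ − 137x² − 49x + 5) ÷ lead(D) = −12x⁸ ÷ 3x³ = −4x⁵. Subtract (−4x⁵)·D = −12x⁸ − 36x⁷ − 28x⁶ + 4x⁵. Remainder: 18x⁷ + 54x⁶ + 69x⁵ + 54x⁴ − 24x³ − 137x² − 49x + 5.
Step 2: lead(18x⁷ + 54x⁶ + 69x⁵ + 54x⁴ − 24x³ − 137x² − 49x + 5) ÷ lead(D) = 18x⁷ ÷ 3x³ = 6x⁴. Subtract (6x⁴)·D = 18x⁷ + 54x⁶ + 42x⁵ − 6x⁴. Remainder: 27x⁵ + 60x⁴ − 24x³ − 137x² − 49x + 5.
Step 3: lead(27x⁵ + 60x⁴ − 24x³ − 137x² − 49x + 5) ÷ lead(D) = 27x⁵ ÷ 3x³ = 9x². Subtract (9x²)·D = 27x⁵ + 81x⁴ + 63x³ − 9x². Remainder: −21x⁴ − 87x³ − 128x² − 49x + 5.
Step 4: lead(−21x⁴ − 87x³ − 128x² − 49x + 5) ÷ lead(D) = −21x⁴ ÷ 3x³ = −7x. Subtract (−7x)·D = −21x⁴ − 63x³ − 49x² + 7x. Remainder: −24x³ − 79x² − 56x + 5.
Step 5: lead(−24x³ − 79x² − 56x + 5) ÷ lead(D) = −24x³ ÷ 3x³ = −8. Subtract (−8)·D = −24x³ − 72x² − 56x + 8. Remainder: −7x² − 3.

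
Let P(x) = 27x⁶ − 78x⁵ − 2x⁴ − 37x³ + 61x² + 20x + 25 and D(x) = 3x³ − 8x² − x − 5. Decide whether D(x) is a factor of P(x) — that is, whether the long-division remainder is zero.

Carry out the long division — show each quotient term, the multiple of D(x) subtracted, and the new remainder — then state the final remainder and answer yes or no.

R(x) = −x − 5, so D(x) is not a factor of P(x). no

Step 1: lead(27x⁶ − 78x⁵ − 2x⁴ − 37x³ + 61x² + 20x + 25) ÷ lead(D) = 27x⁶ ÷ 3x³ = 9x³. Subtract (9x³)·D = 27x⁶ − 72x⁵ − 9x⁴ − 45x³. Remainder: −6x⁵ + 7x⁴ + 8x³ + 61x² + 20x + 25.
Step 2: lead(−6x⁵ + 7x⁴ + 8x³ + 61x² + 20x + 25) ÷ lead(D) = −6x⁵ ÷ 3x³ = −2x². Subtract (−2x²)·D = −6x⁵ + 16x⁴ + 2x³ + 10x². Remainder: −9x⁴ + 6x³ + 51x² + 20x + 25.
Step 3: lead(−9x⁴ + 6x³ + 51x² + 20x + 25) ÷ lead(D) = −9x⁴ ÷ 3x³ = −3x. Subtract (−3x)·D = −9x⁴ + 24x³ + 3x² + 15x. Remainder: −18x³ + 48x² + 5x + 25.
Step 4: lead(−18x³ + 48x² + 5x + 25) ÷ lead(D) = −18x³ ÷ 3x³ = −6. Subtract (−6)·D = −18x³ + 48x² + 6x + 30. Remainder: −x − 5.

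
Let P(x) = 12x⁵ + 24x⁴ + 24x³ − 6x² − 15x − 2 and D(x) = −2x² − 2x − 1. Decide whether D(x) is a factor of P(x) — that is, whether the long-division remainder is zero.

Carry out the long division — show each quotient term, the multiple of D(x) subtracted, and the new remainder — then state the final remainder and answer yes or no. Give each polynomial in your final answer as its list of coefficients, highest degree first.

R = [7], so D(x) is not a factor of P(x). no

Step 1: lead(12x⁵ + 24x⁴ + 24x³ − 6x² − 15x − 2) ÷ lead(D) = 12x⁵ ÷ −2x² = −6x³. Subtract (−6x³)·D = 12x⁵ + 12x⁴ + 6x³. Remainder: 12x⁴ + 18x³ − 6x² − 15x − 2.
Step 2: lead(12x⁴ + 18x³ − 6x² − 15x − 2) ÷ lead(D) = 12x⁴ ÷ −2x² = −6x². Subtract (−6x²)·D = 12x⁴ + 12x³ + 6x². Remainder: 6x³ − 12x² − 15x − 2.
Step 3: lead(6x³ − 12x² − 15x − 2) ÷ lead(D) = 6x³ ÷ −2x² = −3x. Subtract (−3x)·D = 6x³ + 6x² + 3x. Remainder: −18x² − 18x − 2.
Step 4: lead(−18x² − 18x − 2) ÷ lead(D) = −18x² ÷ −2x² = 9. Subtract (9)·D = −18x² − 18x − 9. Remainder: 7.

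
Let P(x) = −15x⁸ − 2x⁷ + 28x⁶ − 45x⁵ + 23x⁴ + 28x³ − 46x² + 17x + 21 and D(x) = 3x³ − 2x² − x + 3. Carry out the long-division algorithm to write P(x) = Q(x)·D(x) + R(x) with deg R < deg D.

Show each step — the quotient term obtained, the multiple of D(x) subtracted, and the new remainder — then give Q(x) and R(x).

Step 1: lead(−15x⁸ − 2x⁷ + 28x⁶ − 45x⁵ + 23x⁴ + 28x³ − 46x² + 17x + 21) ÷ lead(D) = −15x⁸ ÷ 3x³ = −5x⁵. Subtract (−5x⁵)·D = −15x⁸ + 10x⁷ + 5x⁶ − 15x⁵. Remainder: −12x⁷ + 23x⁶ − 30x⁵ + 23x⁴ + 28x³ − 46x² + 17x + 21.
Step 2: lead(−12x⁷ + 23x⁶ − 30x⁵ + 23x⁴ + 28x³ − 46x² + 17x + 21) ÷ lead(D) = −12x⁷ ÷ 3x³ = −4x⁴. Subtract (−4x⁴)·D = −12x⁷ + 8x⁶ + 4x⁵ − 12x⁴. Remainder: 15x⁶ − 34x⁵ + 35x⁴ + 28x³ − 46x² + 17x + 21.
Step 3: lead(15x⁶ − 34x⁵ + 35x⁴ + 28x³ − 46x² + 17x + 21) ÷ lead(D) = 15x⁶ ÷ 3x³ = 5x³. Subtract (5x³)·D = 15x⁶ − 10x⁵ − 5x⁴ + 15x³. Remainder: −24x⁵ + 40x⁴ + 13x³ − 46x² + 17x + 21.
Step 4: lead(−24x⁵ + 40x⁴ + 13x³ − 46x² + 17x + 21) ÷ lead(D) = −24x⁵ ÷ 3x³ = −8x². Subtract (−8x²)·D = −24x⁵ + 16x⁴ + 8x³ − 24x². Remainder: 24x⁴ + 5x³ − 22x² + 17x + 21.
Step 5: lead(24x⁴ + 5x³ − 22x² + 17x + 21) ÷ lead(D) = 24x⁴ ÷ 3x³ = 8x. Subtract (8x)·D = 24x⁴ − 16x³ − 8x² + 24x. Remainder: 21x³ − 14x² − 7x + 21.
Step 6: lead(21x³ − 14x² − 7x + 21) ÷ lead(D) = 21x³ ÷ 3x³ = 7. Subtract (7)·D = 21x³ − 14x² − 7x + 21. Remainder: 0.

Q(x) = −5x⁵ − 4x⁴ + 5x³ − 8x² + 8x + 7; R(x) = 0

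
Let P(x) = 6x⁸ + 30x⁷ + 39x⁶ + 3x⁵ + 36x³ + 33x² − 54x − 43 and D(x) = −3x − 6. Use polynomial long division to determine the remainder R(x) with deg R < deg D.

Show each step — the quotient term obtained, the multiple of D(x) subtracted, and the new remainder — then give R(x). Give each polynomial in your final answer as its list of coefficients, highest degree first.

R = [5]

Step 1: lead(6x⁸ + 30x⁷ + 39x⁶ + 3x⁵ + 36x³ + 33x² − 54x − 43) ÷ lead(D) = 6x⁸ ÷ −3x = −2x⁷. Subtract (−2x⁷)·D = 6x⁸ + 12x⁷. Remainder: 18x⁷ + 39x⁶ + 3x⁵ + 36x³ + 33x² − 54x − 43.
Step 2: lead(18x⁷ + 39x⁶ + 3x⁵ + 36x³ + 33x² − 54x − 43) ÷ lead(D) = 18x⁷ ÷ −3x = −6x⁶. Subtract (−6x⁶)·D = 18x⁷ + 36x⁶. Remainder: 3x⁶ + 3x⁵ + 36x³ + 33x² − 54x − 43.
Step 3: lead(3x⁶ + 3x⁵ + 36x³ + 33x² − 54x − 43) ÷ lead(D) = 3x⁶ ÷ −3x = −x⁵. Subtract (−x⁵)·D = 3x⁶ + 6x⁵. Remainder: −3x⁵ + 36x³ + 33x² − 54x − 43.
Step 4: lead(−3x⁵ + 36x³ + 33x² − 54x − 43) ÷ lead(D) = −3x⁵ ÷ −3x = x⁴. Subtract (x⁴)·D = −3x⁵ − 6x⁴. Remainder: 6x⁴ + 36x³ + 33x² − 54x − 43.
Step 5: lead(6x⁴ + 36x³ + 33x² − 54x − 43) ÷ lead(D) = 6x⁴ ÷ −3x = −2x³. Subtract (−2x³)·D = 6x⁴ + 12x³. Remainder: 24x³ + 33x² − 54x − 43.
Step 6: lead(24x³ + 33x² − 54x − 43) ÷ lead(D) = 24x³ ÷ −3x = −8x². Subtract (−8x²)·D = 24x³ + 48x². Remainder: −15x² − 54x − 43.
Step 7: lead(−15x² − 54x − 43) ÷ lead(D) = −15x² ÷ −3x = 5x. Subtract (5x)·D = −15x² − 30x. Remainder: −24x − 43.
Step 8: lead(−24x − 43) ÷ lead(D) = −24x ÷ −3x = 8. Subtract (8)·D = −24x − 48. Remainder: 5.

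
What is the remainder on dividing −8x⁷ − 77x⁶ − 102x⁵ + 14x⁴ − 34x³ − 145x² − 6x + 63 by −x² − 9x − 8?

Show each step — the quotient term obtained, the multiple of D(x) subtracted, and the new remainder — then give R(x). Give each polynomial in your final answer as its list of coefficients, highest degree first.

Step 1: lead(−8x⁷ − 77x⁶ − 102x⁵ + 14x⁴ − 34x³ − 145x² − 6x + 63) ÷ lead(D) = −8x⁷ ÷ −x² = 8x⁵. Subtract (8x⁵)·D = −8x⁷ − 72x⁶ − 64x⁵. Remainder: −5x⁶ − 38x⁵ + 14x⁴ − 34x³ − 145x² − 6x + 63.
Step 2: lead(−5x⁶ − 38x⁵ + 14x⁴ − 34x³ − 145x² − 6x + 63) ÷ lead(D) = −5x⁶ ÷ −x² = 5x⁴. Subtract (5x⁴)·D = −5x⁶ − 45x⁵ − 40x⁴. Remainder: 7x⁵ + 54x⁴ − 34x³ − 145x² − 6x + 63.
Step 3: lead(7x⁵ + 54x⁴ − 34x³ − 145x² − 6x + 63) ÷ lead(D) = 7x⁵ ÷ −x² = −7x³. Subtract (−7x³)·D = 7x⁵ + 63x⁴ + 56x³. Remainder: −9x⁴ − 90x³ − 145x² − 6x + 63.
Step 4: lead(−9x⁴ − 90x³ − 145x² − 6x + 63) ÷ lead(D) = −9x⁴ ÷ −x² = 9x². Subtract (9x²)·D = −9x⁴ − 81x³ − 72x². Remainder: −9x³ − 73x² − 6x + 63.
Step 5: lead(−9x³ − 73x² − 6x + 63) ÷ lead(D) = −9x³ ÷ −x² = 9x. Subtract (9x)·D = −9x³ − 81x² − 72x. Remainder: 8x² + 66x + 63.
Step 6: lead(8x² + 66x + 63) ÷ lead(D) = 8x² ÷ −x² = −8. Subtract (−8)·D = 8x² + 72x + 64. Remainder: −6x − 1.

R = [-6, -1]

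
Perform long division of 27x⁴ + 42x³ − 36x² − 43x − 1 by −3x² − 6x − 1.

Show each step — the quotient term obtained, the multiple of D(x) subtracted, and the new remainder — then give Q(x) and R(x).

Q(x) = −9x² + 4x + 7; R(x) = 3x + 6

Step 1: lead(27x⁴ + 42x³ − 36x² − 43x − 1) ÷ lead(D) = 27x⁴ ÷ −3x² = −9x². Subtract (−9x²)·D = 27x⁴ + 54x³ + 9x². Remainder: −12x³ − 45x² − 43x − 1.
Step 2: lead(−12x³ − 45x² − 43x − 1) ÷ lead(D) = −12x³ ÷ −3x² = 4x. Subtract (4x)·D = −12x³ − 24x² − 4x. Remainder: −21x² − 39x − 1.
Step 3: lead(−21x² − 39x − 1) ÷ lead(D) = −21x² ÷ −3x² = 7. Subtract (7)·D = −21x² − 42x − 7. Remainder: 3x + 6.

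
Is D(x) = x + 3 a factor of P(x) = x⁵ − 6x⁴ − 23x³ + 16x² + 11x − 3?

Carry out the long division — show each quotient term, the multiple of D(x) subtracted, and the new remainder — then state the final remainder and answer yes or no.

R(x) = 0, so D(x) is a factor of P(x). yes

Step 1: lead(x⁵ − 6x⁴ − 23x³ + 16x² + 11x − 3) ÷ lead(D) = x⁵ ÷ x = x⁴. Subtract (x⁴)·D = x⁵ + 3x⁴. Remainder: −9x⁴ − 23x³ + 16x² + 11x − 3.
Step 2: lead(−9x⁴ − 23x³ + 16x² + 11x − 3) ÷ lead(D) = −9x⁴ ÷ x = −9x³. Subtract (−9x³)·D = −9x⁴ − 27x³. Remainder: 4x³ + 16x² + 11x − 3.
Step 3: lead(4x³ + 16x² + 11x − 3) ÷ lead(D) = 4x³ ÷ x = 4x². Subtract (4x²)·D = 4x³ + 12x². Remainder: 4x² + 11x − 3.
Step 4: lead(4x² + 11x − 3) ÷ lead(D) = 4x² ÷ x = 4x. Subtract (4x)·D = 4x² + 12x. Remainder: −x − 3.
Step 5: lead(−x − 3) ÷ lead(D) = −x ÷ x = −1. Subtract (−1)·D = −x − 3. Remainder: 0.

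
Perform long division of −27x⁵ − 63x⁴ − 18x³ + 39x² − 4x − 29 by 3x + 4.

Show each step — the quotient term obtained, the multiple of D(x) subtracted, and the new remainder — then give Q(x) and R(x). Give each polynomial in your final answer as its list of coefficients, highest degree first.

Step 1: lead(−27x⁵ − 63x⁴ − 18x³ + 39x² − 4x − 29) ÷ lead(D) = −27x⁵ ÷ 3x = −9x⁴. Subtract (−9x⁴)·D = −27x⁵ − 36x⁴. Remainder: −27x⁴ − 18x³ + 39x² − 4x − 29.
Step 2: lead(−27x⁴ − 18x³ + 39x² − 4x − 29) ÷ lead(D) = −27x⁴ ÷ 3x = −9x³. Subtract (−9x³)·D = −27x⁴ − 36x³. Remainder: 18x³ + 39x² − 4x − 29.
Step 3: lead(18x³ + 39x² − 4x − 29) ÷ lead(D) = 18x³ ÷ 3x = 6x². Subtract (6x²)·D = 18x³ + 24x². Remainder: 15x² − 4x − 29.
Step 4: lead(15x² − 4x − 29) ÷ lead(D) = 15x² ÷ 3x = 5x. Subtract (5x)·D = 15x² + 20x. Remainder: −24x − 29.
Step 5: lead(−24x − 29) ÷ lead(D) = −24x ÷ 3x = −8. Subtract (−8)·D = −24x − 32. Remainder: 3.

Q = [-9, -9, 6, 5, -8]; R = [3]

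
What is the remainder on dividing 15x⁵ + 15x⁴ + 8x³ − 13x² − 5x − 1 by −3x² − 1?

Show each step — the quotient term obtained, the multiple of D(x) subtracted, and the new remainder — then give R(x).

Step 1: lead(15x⁵ + 15x⁴ + 8x³ − 13x² − 5x − 1) ÷ lead(D) = 15x⁵ ÷ −3x² = −5x³. Subtract (−5x³)·D = 15x⁵ + 5x³. Remainder: 15x⁴ + 3x³ − 13x² − 5x − 1.
Step 2: lead(15x⁴ + 3x³ − 13x² − 5x − 1) ÷ lead(D) = 15x⁴ ÷ −3x² = −5x². Subtract (−5x²)·D = 15x⁴ + 5x². Remainder: 3x³ − 18x² − 5x − 1.
Step 3: lead(3x³ − 18x² − 5x − 1) ÷ lead(D) = 3x³ ÷ −3x² = −x. Subtract (−x)·D = 3x³ + x. Remainder: −18x² − 6x − 1.
Step 4: lead(−18x² − 6x − 1) ÷ lead(D) = −18x² ÷ −3x² = 6. Subtract (6)·D = −18x² − 6. Remainder: −6x + 5.

R(x) = −6x + 5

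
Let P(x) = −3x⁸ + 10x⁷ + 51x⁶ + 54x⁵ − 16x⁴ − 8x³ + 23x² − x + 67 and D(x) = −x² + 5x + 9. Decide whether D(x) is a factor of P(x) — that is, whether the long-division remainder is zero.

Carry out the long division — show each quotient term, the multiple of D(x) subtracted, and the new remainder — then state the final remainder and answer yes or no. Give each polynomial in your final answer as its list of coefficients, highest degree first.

R = [-9, 4], so D(x) is not a factor of P(x). no

Step 1: lead(−3x⁸ + 10x⁷ + 51x⁶ + 54x⁵ − 16x⁴ − 8x³ + 23x² − x + 67) ÷ lead(D) = −3x⁸ ÷ −x² = 3x⁶. Subtract (3x⁶)·D = −3x⁸ + 15x⁷ + 27x⁶. Remainder: −5x⁷ + 24x⁶ + 54x⁵ − 16x⁴ − 8x³ + 23x² − x + 67.
Step 2: lead(−5x⁷ + 24x⁶ + 54x⁵ − 16x⁴ − 8x³ + 23x² − x + 67) ÷ lead(D) = −5x⁷ ÷ −x² = 5x⁵. Subtract (5x⁵)·D = −5x⁷ + 25x⁶ + 45x⁵. Remainder: −x⁶ + 9x⁵ − 16x⁴ − 8x³ + 23x² − x + 67.
Step 3: lead(−x⁶ + 9x⁵ − 16x⁴ − 8x³ + 23x² − x + 67) ÷ lead(D) = −x⁶ ÷ −x² = x⁴. Subtract (x⁴)·D = −x⁶ + 5x⁵ + 9x⁴. Remainder: 4x⁵ − 25x⁴ − 8x³ + 23x² − x + 67.
Step 4: lead(4x⁵ − 25x⁴ − 8x³ + 23x² − x + 67) ÷ lead(D) = 4x⁵ ÷ −x² = −4x³. Subtract (−4x³)·D = 4x⁵ − 20x⁴ − 36x³. Remainder: −5x⁴ + 28x³ + 23x² − x + 67.
Step 5: lead(−5x⁴ + 28x³ + 23x² − x + 67) ÷ lead(D) = −5x⁴ ÷ −x² = 5x². Subtract (5x²)·D = −5x⁴ + 25x³ + 45x². Remainder: 3x³ − 22x² − x + 67.
Step 6: lead(3x³ − 22x² − x + 67) ÷ lead(D) = 3x³ ÷ −x² = −3x. Subtract (−3x)·D = 3x³ − 15x² − 27x. Remainder: −7x² + 26x + 67.
Step 7: lead(−7x² + 26x + 67) ÷ lead(D) = −7x² ÷ −x² = 7. Subtract (7)·D = −7x² + 35x + 63. Remainder: −9x + 4.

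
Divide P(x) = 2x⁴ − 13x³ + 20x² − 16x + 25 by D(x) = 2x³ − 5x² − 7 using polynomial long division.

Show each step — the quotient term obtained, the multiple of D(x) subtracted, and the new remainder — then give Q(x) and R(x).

Q(x) = x − 4; R(x) = −9x − 3

Step 1: lead(2x⁴ − 13x³ + 20x² − 16x + 25) ÷ lead(D) = 2x⁴ ÷ 2x³ = x. Subtract (x)·D = 2x⁴ − 5x³ − 7x. Remainder: −8x³ + 20x² − 9x + 25.
Step 2: lead(−8x³ + 20x² − 9x + 25) ÷ lead(D) = −8x³ ÷ 2x³ = −4. Subtract (−4)·D = −8x³ + 20x² + 28. Remainder: −9x − 3.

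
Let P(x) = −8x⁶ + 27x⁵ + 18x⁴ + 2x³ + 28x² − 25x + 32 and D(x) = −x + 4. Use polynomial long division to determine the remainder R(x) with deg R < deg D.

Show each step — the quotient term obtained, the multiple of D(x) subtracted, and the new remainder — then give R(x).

R(x) = −4

Step 1: lead(−8x⁶ + 27x⁵ + 18x⁴ + 2x³ + 28x² − 25x + 32) ÷ lead(D) = −8x⁶ ÷ −x = 8x⁵. Subtract (8x⁵)·D = −8x⁶ + 32x⁵. Remainder: −5x⁵ + 18x⁴ + 2x³ + 28x² − 25x + 32.
Step 2: lead(−5x⁵ + 18x⁴ + 2x³ + 28x² − 25x + 32) ÷ lead(D) = −5x⁵ ÷ −x = 5x⁴. Subtract (5x⁴)·D = −5x⁵ + 20x⁴. Remainder: −2x⁴ + 2x³ + 28x² − 25x + 32.
Step 3: lead(−2x⁴ + 2x³ + 28x² − 25x + 32) ÷ lead(D) = −2x⁴ ÷ −x = 2x³. Subtract (2x³)·D = −2x⁴ + 8x³. Remainder: −6x³ + 28x² − 25x + 32.
Step 4: lead(−6x³ + 28x² − 25x + 32) ÷ lead(D) = −6x³ ÷ −x = 6x². Subtract (6x²)·D = −6x³ + 24x². Remainder: 4x² − 25x + 32.
Step 5: lead(4x² − 25x + 32) ÷ lead(D) = 4x² ÷ −x = −4x. Subtract (−4x)·D = 4x² − 16x. Remainder: −9x + 32.
Step 6: lead(−9x + 32) ÷ lead(D) = −9x ÷ −x = 9. Subtract (9)·D = −9x + 36. Remainder: −4.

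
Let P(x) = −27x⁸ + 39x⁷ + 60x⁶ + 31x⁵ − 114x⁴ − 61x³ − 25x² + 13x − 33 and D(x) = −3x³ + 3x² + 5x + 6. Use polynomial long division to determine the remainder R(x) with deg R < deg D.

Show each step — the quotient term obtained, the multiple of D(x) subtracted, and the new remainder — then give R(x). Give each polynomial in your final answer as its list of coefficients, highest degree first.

Step 1: lead(−27x⁸ + 39x⁷ + 60x⁶ + 31x⁵ − 114x⁴ − 61x³ − 25x² + 13x − 33) ÷ lead(D) = −27x⁸ ÷ −3x³ = 9x⁵. Subtract (9x⁵)·D = −27x⁸ + 27x⁷ + 45x⁶ + 54x⁵. Remainder: 12x⁷ + 15x⁶ − 23x⁵ − 114x⁴ − 61x³ − 25x² + 13x − 33.
Step 2: lead(12x⁷ + 15x⁶ − 23x⁵ − 114x⁴ − 61x³ − 25x² + 13x − 33) ÷ lead(D) = 12x⁷ ÷ −3x³ = −4x⁴. Subtract (−4x⁴)·D = 12x⁷ − 12x⁶ − 20x⁵ − 24x⁴. Remainder: 27x⁶ − 3x⁵ − 90x⁴ − 61x³ − 25x² + 13x − 33.
Step 3: lead(27x⁶ − 3x⁵ − 90x⁴ − 61x³ − 25x² + 13x − 33) ÷ lead(D) = 27x⁶ ÷ −3x³ = −9x³. Subtract (−9x³)·D = 27x⁶ − 27x⁵ − 45x⁴ − 54x³. Remainder: 24x⁵ − 45x⁴ − 7x³ − 25x² + 13x − 33.
Step 4: lead(24x⁵ − 45x⁴ − 7x³ − 25x² + 13x − 33) ÷ lead(D) = 24x⁵ ÷ −3x³ = −8x². Subtract (−8x²)·D = 24x⁵ − 24x⁴ − 40x³ − 48x². Remainder: −21x⁴ + 33x³ + 23x² + 13x − 33.
Step 5: lead(−21x⁴ + 33x³ + 23x² + 13x − 33) ÷ lead(D) = −21x⁴ ÷ −3x³ = 7x. Subtract (7x)·D = −21x⁴ + 21x³ + 35x² + 42x. Remainder: 12x³ − 12x² − 29x − 33.
Step 6: lead(12x³ − 12x² − 29x − 33) ÷ lead(D) = 12x³ ÷ −3x³ = −4. Subtract (−4)·D = 12x³ − 12x² − 20x − 24. Remainder: −9x − 9.

R = [-9, -9]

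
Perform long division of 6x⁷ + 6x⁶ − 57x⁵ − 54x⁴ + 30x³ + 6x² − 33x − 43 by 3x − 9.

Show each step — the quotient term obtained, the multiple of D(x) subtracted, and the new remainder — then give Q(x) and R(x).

Step 1: lead(6x⁷ + 6x⁶ − 57x⁵ − 54x⁴ + 30x³ + 6x² − 33x − 43) ÷ lead(D) = 6x⁷ ÷ 3x = 2x⁶. Subtract (2x⁶)·D = 6x⁷ − 18x⁶. Remainder: 24x⁶ − 57x⁵ − 54x⁴ + 30x³ + 6x² − 33x − 43.
Step 2: lead(24x⁶ − 57x⁵ − 54x⁴ + 30x³ + 6x² − 33x − 43) ÷ lead(D) = 24x⁶ ÷ 3x = 8x⁵. Subtract (8x⁵)·D = 24x⁶ − 72x⁵. Remainder: 15x⁵ − 54x⁴ + 30x³ + 6x² − 33x − 43.
Step 3: lead(15x⁵ − 54x⁴ + 30x³ + 6x² − 33x − 43) ÷ lead(D) = 15x⁵ ÷ 3x = 5x⁴. Subtract (5x⁴)·D = 15x⁵ − 45x⁴. Remainder: −9x⁴ + 30x³ + 6x² − 33x − 43.
Step 4: lead(−9x⁴ + 30x³ + 6x² − 33x − 43) ÷ lead(D) = −9x⁴ ÷ 3x = −3x³. Subtract (−3x³)·D = −9x⁴ + 27x³. Remainder: 3x³ + 6x² − 33x − 43.
Step 5: lead(3x³ + 6x² − 33x − 43) ÷ lead(D) = 3x³ ÷ 3x = x². Subtract (x²)·D = 3x³ − 9x². Remainder: 15x² − 33x − 43.
Step 6: lead(15x² − 33x − 43) ÷ lead(D) = 15x² ÷ 3x = 5x. Subtract (5x)·D = 15x² − 45x. Remainder: 12x − 43.
Step 7: lead(12x − 43) ÷ lead(D) = 12x ÷ 3x = 4. Subtract (4)·D = 12x − 36. Remainder: −7.

Q(x) = 2x⁶ + 8x⁵ + 5x⁴ − 3x³ + x² + 5x + 4; R(x) = −7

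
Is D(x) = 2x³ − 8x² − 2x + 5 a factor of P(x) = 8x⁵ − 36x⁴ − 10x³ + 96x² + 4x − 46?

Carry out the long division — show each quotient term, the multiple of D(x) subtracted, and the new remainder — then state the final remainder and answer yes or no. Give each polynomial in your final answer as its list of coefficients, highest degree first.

Step 1: lead(8x⁵ − 36x⁴ − 10x³ + 96x² + 4x − 46) ÷ lead(D) = 8x⁵ ÷ 2x³ = 4x². Subtract (4x²)·D = 8x⁵ − 32x⁴ − 8x³ + 20x². Remainder: −4x⁴ − 2x³ + 76x² + 4x − 46.
Step 2: lead(−4x⁴ − 2x³ + 76x² + 4x − 46) ÷ lead(D) = −4x⁴ ÷ 2x³ = −2x. Subtract (−2x)·D = −4x⁴ + 16x³ + 4x² − 10x. Remainder: −18x³ + 72x² + 14x − 46.
Step 3: lead(−18x³ + 72x² + 14x − 46) ÷ lead(D) = −18x³ ÷ 2x³ = −9. Subtract (−9)·D = −18x³ + 72x² + 18x − 45. Remainder: −4x − 1.

R = [-4, -1], so D(x) is not a factor of P(x). no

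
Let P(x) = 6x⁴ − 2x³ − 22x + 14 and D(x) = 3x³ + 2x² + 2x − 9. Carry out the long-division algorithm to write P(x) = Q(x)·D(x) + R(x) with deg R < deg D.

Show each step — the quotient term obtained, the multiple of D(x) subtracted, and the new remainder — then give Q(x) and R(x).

Step 1: lead(6x⁴ − 2x³ − 22x + 14) ÷ lead(D) = 6x⁴ ÷ 3x³ = 2x. Subtract (2x)·D = 6x⁴ + 4x³ + 4x² − 18x. Remainder: −6x³ − 4x² − 4x + 14.
Step 2: lead(−6x³ − 4x² − 4x + 14) ÷ lead(D) = −6x³ ÷ 3x³ = −2. Subtract (−2)·D = −6x³ − 4x² − 4x + 18. Remainder: −4.

Q(x) = 2x − 2; R(x) = −4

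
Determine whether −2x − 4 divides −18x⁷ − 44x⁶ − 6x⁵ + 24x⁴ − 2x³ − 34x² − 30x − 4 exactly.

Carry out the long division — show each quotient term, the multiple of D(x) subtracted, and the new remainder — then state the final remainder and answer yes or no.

R(x) = 0, so D(x) is a factor of P(x). yes

Step 1: lead(−18x⁷ − 44x⁶ − 6x⁵ + 24x⁴ − 2x³ − 34x² − 30x − 4) ÷ lead(D) = −18x⁷ ÷ −2x = 9x⁶. Subtract (9x⁶)·D = −18x⁷ − 36x⁶. Remainder: −8x⁶ − 6x⁵ + 24x⁴ − 2x³ − 34x² − 30x − 4.
Step 2: lead(−8x⁶ − 6x⁵ + 24x⁴ − 2x³ − 34x² − 30x − 4) ÷ lead(D) = −8x⁶ ÷ −2x = 4x⁵. Subtract (4x⁵)·D = −8x⁶ − 16x⁵. Remainder: 10x⁵ + 24x⁴ − 2x³ − 34x² − 30x − 4.
Step 3: lead(10x⁵ + 24x⁴ − 2x³ − 34x² − 30x − 4) ÷ lead(D) = 10x⁵ ÷ −2x = −5x⁴. Subtract (−5x⁴)·D = 10x⁵ + 20x⁴. Remainder: 4x⁴ − 2x³ − 34x² − 30x − 4.
Step 4: lead(4x⁴ − 2x³ − 34x² − 30x − 4) ÷ lead(D) = 4x⁴ ÷ −2x = −2x³. Subtract (−2x³)·D = 4x⁴ + 8x³. Remainder: −10x³ − 34x² − 30x − 4.
Step 5: lead(−10x³ − 34x² − 30x − 4) ÷ lead(D) = −10x³ ÷ −2x = 5x². Subtract (5x²)·D = −10x³ − 20x². Remainder: −14x² − 30x − 4.
Step 6: lead(−14x² − 30x − 4) ÷ lead(D) = −14x² ÷ −2x = 7x. Subtract (7x)·D = −14x² − 28x. Remainder: −2x − 4.
Step 7: lead(−2x − 4) ÷ lead(D) = −2x ÷ −2x = 1. Subtract (1)·D = −2x − 4. Remainder: 0.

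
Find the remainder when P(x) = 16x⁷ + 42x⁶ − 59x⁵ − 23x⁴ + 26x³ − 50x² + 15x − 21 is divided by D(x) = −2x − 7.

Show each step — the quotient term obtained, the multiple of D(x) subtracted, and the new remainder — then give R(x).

Step 1: lead(16x⁷ + 42x⁶ − 59x⁵ − 23x⁴ + 26x³ − 50x² + 15x − 21) ÷ lead(D) = 16x⁷ ÷ −2x = −8x⁶. Subtract (−8x⁶)·D = 16x⁷ + 56x⁶. Remainder: −14x⁶ − 59x⁵ − 23x⁴ + 26x³ − 50x² + 15x − 21.
Step 2: lead(−14x⁶ − 59x⁵ − 23x⁴ + 26x³ − 50x² + 15x − 21) ÷ lead(D) = −14x⁶ ÷ −2x = 7x⁵. Subtract (7x⁵)·D = −14x⁶ − 49x⁵. Remainder: −10x⁵ − 23x⁴ + 26x³ − 50x² + 15x − 21.
Step 3: lead(−10x⁵ − 23x⁴ + 26x³ − 50x² + 15x − 21) ÷ lead(D) = −10x⁵ ÷ −2x = 5x⁴. Subtract (5x⁴)·D = −10x⁵ − 35x⁴. Remainder: 12x⁴ + 26x³ − 50x² + 15x − 21.
Step 4: lead(12x⁴ + 26x³ − 50x² + 15x − 21) ÷ lead(D) = 12x⁴ ÷ −2x = −6x³. Subtract (−6x³)·D = 12x⁴ + 42x³. Remainder: −16x³ − 50x² + 15x − 21.
Step 5: lead(−16x³ − 50x² + 15x − 21) ÷ lead(D) = −16x³ ÷ −2x = 8x². Subtract (8x²)·D = −16x³ − 56x². Remainder: 6x² + 15x − 21.
Step 6: lead(6x² + 15x − 21) ÷ lead(D) = 6x² ÷ −2x = −3x. Subtract (−3x)·D = 6x² + 21x. Remainder: −6x − 21.
Step 7: lead(−6x − 21) ÷ lead(D) = −6x ÷ −2x = 3. Subtract (3)·D = −6x − 21. Remainder: 0.

R(x) = 0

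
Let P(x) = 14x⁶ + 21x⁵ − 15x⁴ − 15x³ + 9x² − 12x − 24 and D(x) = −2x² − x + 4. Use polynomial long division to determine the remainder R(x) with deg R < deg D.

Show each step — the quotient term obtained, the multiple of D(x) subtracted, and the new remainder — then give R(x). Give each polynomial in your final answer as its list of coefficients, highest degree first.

R = [8]

Step 1: lead(14x⁶ + 21x⁵ − 15x⁴ − 15x³ + 9x² − 12x − 24) ÷ lead(D) = 14x⁶ ÷ −2x² = −7x⁴. Subtract (−7x⁴)·D = 14x⁶ + 7x⁵ − 28x⁴. Remainder: 14x⁵ + 13x⁴ − 15x³ + 9x² − 12x − 24.
Step 2: lead(14x⁵ + 13x⁴ − 15x³ + 9x² − 12x − 24) ÷ lead(D) = 14x⁵ ÷ −2x² = −7x³. Subtract (−7x³)·D = 14x⁵ + 7x⁴ − 28x³. Remainder: 6x⁴ + 13x³ + 9x² − 12x − 24.
Step 3: lead(6x⁴ + 13x³ + 9x² − 12x − 24) ÷ lead(D) = 6x⁴ ÷ −2x² = −3x². Subtract (−3x²)·D = 6x⁴ + 3x³ − 12x². Remainder: 10x³ + 21x² − 12x − 24.
Step 4: lead(10x³ + 21x² − 12x − 24) ÷ lead(D) = 10x³ ÷ −2x² = −5x. Subtract (−5x)·D = 10x³ + 5x² − 20x. Remainder: 16x² + 8x − 24.
Step 5: lead(16x² + 8x − 24) ÷ lead(D) = 16x² ÷ −2x² = −8. Subtract (−8)·D = 16x² + 8x − 32. Remainder: 8.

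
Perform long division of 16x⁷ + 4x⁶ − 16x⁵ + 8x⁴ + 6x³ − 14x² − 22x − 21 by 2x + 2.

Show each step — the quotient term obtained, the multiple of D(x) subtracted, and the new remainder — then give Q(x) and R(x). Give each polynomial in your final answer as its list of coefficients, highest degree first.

Step 1: lead(16x⁷ + 4x⁶ − 16x⁵ + 8x⁴ + 6x³ − 14x² − 22x − 21) ÷ lead(D) = 16x⁷ ÷ 2x = 8x⁶. Subtract (8x⁶)·D = 16x⁷ + 16x⁶. Remainder: −12x⁶ − 16x⁵ + 8x⁴ + 6x³ − 14x² − 22x − 21.
Step 2: lead(−12x⁶ − 16x⁵ + 8x⁴ + 6x³ − 14x² − 22x − 21) ÷ lead(D) = −12x⁶ ÷ 2x = −6x⁵. Subtract (−6x⁵)·D = −12x⁶ − 12x⁵. Remainder: −4x⁵ + 8x⁴ + 6x³ − 14x² − 22x − 21.
Step 3: lead(−4x⁵ + 8x⁴ + 6x³ − 14x² − 22x − 21) ÷ lead(D) = −4x⁵ ÷ 2x = −2x⁴. Subtract (−2x⁴)·D = −4x⁵ − 4x⁴. Remainder: 12x⁴ + 6x³ − 14x² − 22x − 21.
Step 4: lead(12x⁴ + 6x³ − 14x² − 22x − 21) ÷ lead(D) = 12x⁴ ÷ 2x = 6x³. Subtract (6x³)·D = 12x⁴ + 12x³. Remainder: −6x³ − 14x² − 22x − 21.
Step 5: lead(−6x³ − 14x² − 22x − 21) ÷ lead(D) = −6x³ ÷ 2x = −3x². Subtract (−3x²)·D = −6x³ − 6x². Remainder: −8x² − 22x − 21.
Step 6: lead(−8x² − 22x − 21) ÷ lead(D) = −8x² ÷ 2x = −4x. Subtract (−4x)·D = −8x² − 8x. Remainder: −14x − 21.
Step 7: lead(−14x − 21) ÷ lead(D) = −14x ÷ 2x = −7. Subtract (−7)·D = −14x − 14. Remainder: −7.

Q = [8, -6, -2, 6, -3, -4, -7]; R = [-7]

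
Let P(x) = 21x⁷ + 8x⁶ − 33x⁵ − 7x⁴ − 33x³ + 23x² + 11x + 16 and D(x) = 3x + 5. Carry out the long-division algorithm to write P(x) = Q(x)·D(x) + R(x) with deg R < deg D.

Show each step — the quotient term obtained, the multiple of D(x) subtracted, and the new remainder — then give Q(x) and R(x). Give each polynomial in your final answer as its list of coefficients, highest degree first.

Step 1: lead(21x⁷ + 8x⁶ − 33x⁵ − 7x⁴ − 33x³ + 23x² + 11x + 16) ÷ lead(D) = 21x⁷ ÷ 3x = 7x⁶. Subtract (7x⁶)·D = 21x⁷ + 35x⁶. Remainder: −27x⁶ − 33x⁵ − 7x⁴ − 33x³ + 23x² + 11x + 16.
Step 2: lead(−27x⁶ − 33x⁵ − 7x⁴ − 33x³ + 23x² + 11x + 16) ÷ lead(D) = −27x⁶ ÷ 3x = −9x⁵. Subtract (−9x⁵)·D = −27x⁶ − 45x⁵. Remainder: 12x⁵ − 7x⁴ − 33x³ + 23x² + 11x + 16.
Step 3: lead(12x⁵ − 7x⁴ − 33x³ + 23x² + 11x + 16) ÷ lead(D) = 12x⁵ ÷ 3x = 4x⁴. Subtract (4x⁴)·D = 12x⁵ + 20x⁴. Remainder: −27x⁴ − 33x³ + 23x² + 11x + 16.
Step 4: lead(−27x⁴ − 33x³ + 23x² + 11x + 16) ÷ lead(D) = −27x⁴ ÷ 3x = −9x³. Subtract (−9x³)·D = −27x⁴ − 45x³. Remainder: 12x³ + 23x² + 11x + 16.
Step 5: lead(12x³ + 23x² + 11x + 16) ÷ lead(D) = 12x³ ÷ 3x = 4x². Subtract (4x²)·D = 12x³ + 20x². Remainder: 3x² + 11x + 16.
Step 6: lead(3x² + 11x + 16) ÷ lead(D) = 3x² ÷ 3x = x. Subtract (x)·D = 3x² + 5x. Remainder: 6x + 16.
Step 7: lead(6x + 16) ÷ lead(D) = 6x ÷ 3x = 2. Subtract (2)·D = 6x + 10. Remainder: 6.

Q = [7, -9, 4, -9, 4, 1, 2]; R = [6]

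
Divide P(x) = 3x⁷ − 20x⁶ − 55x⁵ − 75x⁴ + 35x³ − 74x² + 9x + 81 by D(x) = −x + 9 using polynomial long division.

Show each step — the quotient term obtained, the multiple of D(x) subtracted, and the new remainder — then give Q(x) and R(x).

Step 1: lead(3x⁷ − 20x⁶ − 55x⁵ − 75x⁴ + 35x³ − 74x² + 9x + 81) ÷ lead(D) = 3x⁷ ÷ −x = −3x⁶. Subtract (−3x⁶)·D = 3x⁷ − 27x⁶. Remainder: 7x⁶ − 55x⁵ − 75x⁴ + 35x³ − 74x² + 9x + 81.
Step 2: lead(7x⁶ − 55x⁵ − 75x⁴ + 35x³ − 74x² + 9x + 81) ÷ lead(D) = 7x⁶ ÷ −x = −7x⁵. Subtract (−7x⁵)·D = 7x⁶ − 63x⁵. Remainder: 8x⁵ − 75x⁴ + 35x³ − 74x² + 9x + 81.
Step 3: lead(8x⁵ − 75x⁴ + 35x³ − 74x² + 9x + 81) ÷ lead(D) = 8x⁵ ÷ −x = −8x⁴. Subtract (−8x⁴)·D = 8x⁵ − 72x⁴. Remainder: −3x⁴ + 35x³ − 74x² + 9x + 81.
Step 4: lead(−3x⁴ + 35x³ − 74x² + 9x + 81) ÷ lead(D) = −3x⁴ ÷ −x = 3x³. Subtract (3x³)·D = −3x⁴ + 27x³. Remainder: 8x³ − 74x² + 9x + 81.
Step 5: lead(8x³ − 74x² + 9x + 81) ÷ lead(D) = 8x³ ÷ −x = −8x². Subtract (−8x²)·D = 8x³ − 72x². Remainder: −2x² + 9x + 81.
Step 6: lead(−2x² + 9x + 81) ÷ lead(D) = −2x² ÷ −x = 2x. Subtract (2x)·D = −2x² + 18x. Remainder: −9x + 81.
Step 7: lead(−9x + 81) ÷ lead(D) = −9x ÷ −x = 9. Subtract (9)·D = −9x + 81. Remainder: 0.

Q(x) = −3x⁶ − 7x⁵ − 8x⁴ + 3x³ − 8x² + 2x + 9; R(x) = 0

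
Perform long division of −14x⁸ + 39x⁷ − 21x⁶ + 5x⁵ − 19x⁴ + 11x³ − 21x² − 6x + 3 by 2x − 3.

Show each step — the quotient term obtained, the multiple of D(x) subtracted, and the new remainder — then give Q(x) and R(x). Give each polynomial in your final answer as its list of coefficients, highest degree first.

Q = [-7, 9, 3, 7, 1, 7, 0, -3]; R = [-6]

Step 1: lead(−14x⁸ + 39x⁷ − 21x⁶ + 5x⁵ − 19x⁴ + 11x³ − 21x² − 6x + 3) ÷ lead(D) = −14x⁸ ÷ 2x = −7x⁷. Subtract (−7x⁷)·D = −14x⁸ + 21x⁷. Remainder: 18x⁷ − 21x⁶ + 5x⁵ − 19x⁴ + 11x³ − 21x² − 6x + 3.
Step 2: lead(18x⁷ − 21x⁶ + 5x⁵ − 19x⁴ + 11x³ − 21x² − 6x + 3) ÷ lead(D) = 18x⁷ ÷ 2x = 9x⁶. Subtract (9x⁶)·D = 18x⁷ − 27x⁶. Remainder: 6x⁶ + 5x⁵ − 19x⁴ + 11x³ − 21x² − 6x + 3.
Step 3: lead(6x⁶ + 5x⁵ − 19x⁴ + 11x³ − 21x² − 6x + 3) ÷ lead(D) = 6x⁶ ÷ 2x = 3x⁵. Subtract (3x⁵)·D = 6x⁶ − 9x⁵. Remainder: 14x⁵ − 19x⁴ + 11x³ − 21x² − 6x + 3.
Step 4: lead(14x⁵ − 19x⁴ + 11x³ − 21x² − 6x + 3) ÷ lead(D) = 14x⁵ ÷ 2x = 7x⁴. Subtract (7x⁴)·D = 14x⁵ − 21x⁴. Remainder: 2x⁴ + 11x³ − 21x² − 6x + 3.
Step 5: lead(2x⁴ + 11x³ − 21x² − 6x + 3) ÷ lead(D) = 2x⁴ ÷ 2x = x³. Subtract (x³)·D = 2x⁴ − 3x³. Remainder: 14x³ − 21x² − 6x + 3.
Step 6: lead(14x³ − 21x² − 6x + 3) ÷ lead(D) = 14x³ ÷ 2x = 7x². Subtract (7x²)·D = 14x³ − 21x². Remainder: −6x + 3.
Step 7: lead(−6x + 3) ÷ lead(D) = −6x ÷ 2x = −3. Subtract (−3)·D = −6x + 9. Remainder: −6.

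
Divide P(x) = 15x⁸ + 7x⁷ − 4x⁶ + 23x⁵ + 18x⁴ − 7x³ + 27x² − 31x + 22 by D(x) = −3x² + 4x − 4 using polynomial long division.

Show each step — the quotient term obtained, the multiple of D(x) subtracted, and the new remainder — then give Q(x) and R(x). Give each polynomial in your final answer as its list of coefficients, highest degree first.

Q = [-5, -9, -4, -1, -2, 1, -5]; R = [-7, 2]

Step 1: lead(15x⁸ + 7x⁷ − 4x⁶ + 23x⁵ + 18x⁴ − 7x³ + 27x² − 31x + 22) ÷ lead(D) = 15x⁸ ÷ −3x² = −5x⁶. Subtract (−5x⁶)·D = 15x⁸ − 20x⁷ + 20x⁶. Remainder: 27x⁷ − 24x⁶ + 23x⁵ + 18x⁴ − 7x³ + 27x² − 31x + 22.
Step 2: lead(27x⁷ − 24x⁶ + 23x⁵ + 18x⁴ − 7x³ + 27x² − 31x + 22) ÷ lead(D) = 27x⁷ ÷ −3x² = −9x⁵. Subtract (−9x⁵)·D = 27x⁷ − 36x⁶ + 36x⁵. Remainder: 12x⁶ − 13x⁵ + 18x⁴ − 7x³ + 27x² − 31x + 22.
Step 3: lead(12x⁶ − 13x⁵ + 18x⁴ − 7x³ + 27x² − 31x + 22) ÷ lead(D) = 12x⁶ ÷ −3x² = −4x⁴. Subtract (−4x⁴)·D = 12x⁶ − 16x⁵ + 16x⁴. Remainder: 3x⁵ + 2x⁴ − 7x³ + 27x² − 31x + 22.
Step 4: lead(3x⁵ + 2x⁴ − 7x³ + 27x² − 31x + 22) ÷ lead(D) = 3x⁵ ÷ −3x² = −x³. Subtract (−x³)·D = 3x⁵ − 4x⁴ + 4x³. Remainder: 6x⁴ − 11x³ + 27x² − 31x + 22.
Step 5: lead(6x⁴ − 11x³ + 27x² − 31x + 22) ÷ lead(D) = 6x⁴ ÷ −3x² = −2x². Subtract (−2x²)·D = 6x⁴ − 8x³ + 8x². Remainder: −3x³ + 19x² − 31x + 22.
Step 6: lead(−3x³ + 19x² − 31x + 22) ÷ lead(D) = −3x³ ÷ −3x² = x. Subtract (x)·D = −3x³ + 4x² − 4x. Remainder: 15x² − 27x + 22.
Step 7: lead(15x² − 27x + 22) ÷ lead(D) = 15x² ÷ −3x² = −5. Subtract (−5)·D = 15x² − 20x + 20. Remainder: −7x + 2.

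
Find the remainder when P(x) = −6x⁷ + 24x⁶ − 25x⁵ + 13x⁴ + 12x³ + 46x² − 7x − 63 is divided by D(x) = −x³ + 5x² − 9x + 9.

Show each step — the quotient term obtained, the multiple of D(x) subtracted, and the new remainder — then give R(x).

R(x) = 2x

Step 1: lead(−6x⁷ + 24x⁶ − 25x⁵ + 13x⁴ + 12x³ + 46x² − 7x − 63) ÷ lead(D) = −6x⁷ ÷ −x³ = 6x⁴. Subtract (6x⁴)·D = −6x⁷ + 30x⁶ − 54x⁵ + 54x⁴. Remainder: −6x⁶ + 29x⁵ − 41x⁴ + 12x³ + 46x² − 7x − 63.
Step 2: lead(−6x⁶ + 29x⁵ − 41x⁴ + 12x³ + 46x² − 7x − 63) ÷ lead(D) = −6x⁶ ÷ −x³ = 6x³. Subtract (6x³)·D = −6x⁶ + 30x⁵ − 54x⁴ + 54x³. Remainder: −x⁵ + 13x⁴ − 42x³ + 46x² − 7x − 63.
Step 3: lead(−x⁵ + 13x⁴ − 42x³ + 46x² − 7x − 63) ÷ lead(D) = −x⁵ ÷ −x³ = x². Subtract (x²)·D = −x⁵ + 5x⁴ − 9x³ + 9x². Remainder: 8x⁴ − 33x³ + 37x² − 7x − 63.
Step 4: lead(8x⁴ − 33x³ + 37x² − 7x − 63) ÷ lead(D) = 8x⁴ ÷ −x³ = −8x. Subtract (−8x)·D = 8x⁴ − 40x³ + 72x² − 72x. Remainder: 7x³ − 35x² + 65x − 63.
Step 5: lead(7x³ − 35x² + 65x − 63) ÷ lead(D) = 7x³ ÷ −x³ = −7. Subtract (−7)·D = 7x³ − 35x² + 63x − 63. Remainder: 2x.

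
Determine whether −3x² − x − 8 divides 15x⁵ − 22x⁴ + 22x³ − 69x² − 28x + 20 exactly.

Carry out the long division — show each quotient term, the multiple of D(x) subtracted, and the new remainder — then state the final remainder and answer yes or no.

Step 1: lead(15x⁵ − 22x⁴ + 22x³ − 69x² − 28x + 20) ÷ lead(D) = 15x⁵ ÷ −3x² = −5x³. Subtract (−5x³)·D = 15x⁵ + 5x⁴ + 40x³. Remainder: −27x⁴ − 18x³ − 69x² − 28x + 20.
Step 2: lead(−27x⁴ − 18x³ − 69x² − 28x + 20) ÷ lead(D) = −27x⁴ ÷ −3x² = 9x². Subtract (9x²)·D = −27x⁴ − 9x³ − 72x². Remainder: −9x³ + 3x² − 28x + 20.
Step 3: lead(−9x³ + 3x² − 28x + 20) ÷ lead(D) = −9x³ ÷ −3x² = 3x. Subtract (3x)·D = −9x³ − 3x² − 24x. Remainder: 6x² − 4x + 20.
Step 4: lead(6x² − 4x + 20) ÷ lead(D) = 6x² ÷ −3x² = −2. Subtract (−2)·D = 6x² + 2x + 16. Remainder: −6x + 4.

R(x) = −6x + 4, so D(x) is not a factor of P(x). no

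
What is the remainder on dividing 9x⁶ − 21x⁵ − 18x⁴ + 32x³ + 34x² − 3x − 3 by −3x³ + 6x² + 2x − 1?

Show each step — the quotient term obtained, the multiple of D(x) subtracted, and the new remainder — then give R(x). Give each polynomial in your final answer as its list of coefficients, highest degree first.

R = [5, -3, 0]

Step 1: lead(9x⁶ − 21x⁵ − 18x⁴ + 32x³ + 34x² − 3x − 3) ÷ lead(D) = 9x⁶ ÷ −3x³ = −3x³. Subtract (−3x³)·D = 9x⁶ − 18x⁵ − 6x⁴ + 3x³. Remainder: −3x⁵ − 12x⁴ + 29x³ + 34x² − 3x − 3.
Step 2: lead(−3x⁵ − 12x⁴ + 29x³ + 34x² − 3x − 3) ÷ lead(D) = −3x⁵ ÷ −3x³ = x². Subtract (x²)·D = −3x⁵ + 6x⁴ + 2x³ − x². Remainder: −18x⁴ + 27x³ + 35x² − 3x − 3.
Step 3: lead(−18x⁴ + 27x³ + 35x² − 3x − 3) ÷ lead(D) = −18x⁴ ÷ −3x³ = 6x. Subtract (6x)·D = −18x⁴ + 36x³ + 12x² − 6x. Remainder: −9x³ + 23x² + 3x − 3.
Step 4: lead(−9x³ + 23x² + 3x − 3) ÷ lead(D) = −9x³ ÷ −3x³ = 3. Subtract (3)·D = −9x³ + 18x² + 6x − 3. Remainder: 5x² − 3x.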